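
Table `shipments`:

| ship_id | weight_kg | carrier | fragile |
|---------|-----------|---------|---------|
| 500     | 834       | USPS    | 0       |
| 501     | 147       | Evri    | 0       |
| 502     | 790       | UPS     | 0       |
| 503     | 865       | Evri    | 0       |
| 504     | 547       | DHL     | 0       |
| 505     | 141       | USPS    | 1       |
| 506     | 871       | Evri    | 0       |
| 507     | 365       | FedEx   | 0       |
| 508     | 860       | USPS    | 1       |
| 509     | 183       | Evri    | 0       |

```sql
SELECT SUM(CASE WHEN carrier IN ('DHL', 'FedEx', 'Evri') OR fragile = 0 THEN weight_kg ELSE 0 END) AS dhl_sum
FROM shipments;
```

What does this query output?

4602

ship_id=500: ✓ → 834
ship_id=501: ✓ → 147
ship_id=502: ✓ → 790
ship_id=503: ✓ → 865
ship_id=504: ✓ → 547
ship_id=505: ✗
ship_id=506: ✓ → 871
ship_id=507: ✓ → 365
ship_id=508: ✗
ship_id=509: ✓ → 183
dhl_sum = 834 + 147 + 790 + 865 + 547 + 871 + 365 + 183 = 4602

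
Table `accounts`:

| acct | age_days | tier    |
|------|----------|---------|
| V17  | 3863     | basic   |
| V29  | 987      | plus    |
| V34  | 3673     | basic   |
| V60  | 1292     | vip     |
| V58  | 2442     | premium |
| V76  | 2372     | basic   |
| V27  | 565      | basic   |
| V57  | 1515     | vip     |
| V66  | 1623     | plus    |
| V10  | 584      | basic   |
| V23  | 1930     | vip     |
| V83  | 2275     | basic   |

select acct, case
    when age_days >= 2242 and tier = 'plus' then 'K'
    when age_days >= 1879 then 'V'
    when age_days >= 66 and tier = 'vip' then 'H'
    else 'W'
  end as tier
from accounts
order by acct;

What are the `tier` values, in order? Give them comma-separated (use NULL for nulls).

W, V, V, W, W, V, H, V, H, W, V, V

acct=V10: ELSE → W
acct=V17: age_days >= 1879 → V
acct=V23: age_days >= 1879 → V
acct=V27: ELSE → W
acct=V29: ELSE → W
acct=V34: age_days >= 1879 → V
acct=V57: age_days >= 66 and tier = 'vip' → H
acct=V58: age_days >= 1879 → V
acct=V60: age_days >= 66 and tier = 'vip' → H
acct=V66: ELSE → W
acct=V76: age_days >= 1879 → V
acct=V83: age_days >= 1879 → V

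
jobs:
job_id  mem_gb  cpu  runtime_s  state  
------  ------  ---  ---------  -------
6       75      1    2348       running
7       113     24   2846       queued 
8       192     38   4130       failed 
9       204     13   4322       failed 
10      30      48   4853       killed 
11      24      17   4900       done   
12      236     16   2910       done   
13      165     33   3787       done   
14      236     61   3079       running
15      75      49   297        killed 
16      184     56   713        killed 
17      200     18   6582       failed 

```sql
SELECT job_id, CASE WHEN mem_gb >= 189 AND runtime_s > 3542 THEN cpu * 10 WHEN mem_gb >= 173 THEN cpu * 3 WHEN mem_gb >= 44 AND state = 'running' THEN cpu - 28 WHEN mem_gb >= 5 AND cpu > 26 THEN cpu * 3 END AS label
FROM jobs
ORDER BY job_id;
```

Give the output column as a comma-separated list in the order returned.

job_id=6: mem_gb >= 44 AND state = 'running' → -27
job_id=7: (no match → NULL) → NULL
job_id=8: mem_gb >= 189 AND runtime_s > 3542 → 380
job_id=9: mem_gb >= 189 AND runtime_s > 3542 → 130
job_id=10: mem_gb >= 5 AND cpu > 26 → 144
job_id=11: (no match → NULL) → NULL
job_id=12: mem_gb >= 173 → 48
job_id=13: mem_gb >= 5 AND cpu > 26 → 99
job_id=14: mem_gb >= 173 → 183
job_id=15: mem_gb >= 5 AND cpu > 26 → 147
job_id=16: mem_gb >= 173 → 168
job_id=17: mem_gb >= 189 AND runtime_s > 3542 → 180

-27, NULL, 380, 130, 144, NULL, 48, 99, 183, 147, 168, 180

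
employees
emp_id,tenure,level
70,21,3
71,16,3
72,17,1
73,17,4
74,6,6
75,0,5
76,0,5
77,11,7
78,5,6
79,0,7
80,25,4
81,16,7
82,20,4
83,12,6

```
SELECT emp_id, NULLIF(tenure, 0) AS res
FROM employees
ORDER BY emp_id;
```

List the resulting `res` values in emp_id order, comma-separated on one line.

21, 16, 17, 17, 6, NULL, NULL, 11, 5, NULL, 25, 16, 20, 12

emp_id=70: tenure=21 vs 0: differ → 21
emp_id=71: tenure=16 vs 0: differ → 16
emp_id=72: tenure=17 vs 0: differ → 17
emp_id=73: tenure=17 vs 0: differ → 17
emp_id=74: tenure=6 vs 0: differ → 6
emp_id=75: tenure=0 vs 0: equal → NULL
emp_id=76: tenure=0 vs 0: equal → NULL
emp_id=77: tenure=11 vs 0: differ → 11
emp_id=78: tenure=5 vs 0: differ → 5
emp_id=79: tenure=0 vs 0: equal → NULL
emp_id=80: tenure=25 vs 0: differ → 25
emp_id=81: tenure=16 vs 0: differ → 16
emp_id=82: tenure=20 vs 0: differ → 20
emp_id=83: tenure=12 vs 0: differ → 12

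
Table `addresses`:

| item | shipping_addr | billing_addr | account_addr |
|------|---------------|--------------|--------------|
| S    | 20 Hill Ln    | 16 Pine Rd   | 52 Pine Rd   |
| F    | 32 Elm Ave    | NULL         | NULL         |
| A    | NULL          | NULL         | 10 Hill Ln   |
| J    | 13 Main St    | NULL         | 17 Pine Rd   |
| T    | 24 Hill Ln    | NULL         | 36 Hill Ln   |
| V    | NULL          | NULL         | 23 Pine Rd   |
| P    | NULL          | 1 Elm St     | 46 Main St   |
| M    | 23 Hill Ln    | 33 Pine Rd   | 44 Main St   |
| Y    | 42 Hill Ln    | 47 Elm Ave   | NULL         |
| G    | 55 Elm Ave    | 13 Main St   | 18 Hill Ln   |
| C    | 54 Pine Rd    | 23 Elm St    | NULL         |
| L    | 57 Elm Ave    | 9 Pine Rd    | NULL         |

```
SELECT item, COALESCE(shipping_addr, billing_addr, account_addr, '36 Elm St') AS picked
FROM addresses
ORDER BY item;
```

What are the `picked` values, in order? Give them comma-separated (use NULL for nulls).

item=A: shipping_addr=NULL, billing_addr=NULL, account_addr=10 Hill Ln → 10 Hill Ln
item=C: shipping_addr=54 Pine Rd → 54 Pine Rd
item=F: shipping_addr=32 Elm Ave → 32 Elm Ave
item=G: shipping_addr=55 Elm Ave → 55 Elm Ave
item=J: shipping_addr=13 Main St → 13 Main St
item=L: shipping_addr=57 Elm Ave → 57 Elm Ave
item=M: shipping_addr=23 Hill Ln → 23 Hill Ln
item=P: shipping_addr=NULL, billing_addr=1 Elm St → 1 Elm St
item=S: shipping_addr=20 Hill Ln → 20 Hill Ln
item=T: shipping_addr=24 Hill Ln → 24 Hill Ln
item=V: shipping_addr=NULL, billing_addr=NULL, account_addr=23 Pine Rd → 23 Pine Rd
item=Y: shipping_addr=42 Hill Ln → 42 Hill Ln

10 Hill Ln, 54 Pine Rd, 32 Elm Ave, 55 Elm Ave, 13 Main St, 57 Elm Ave, 23 Hill Ln, 1 Elm St, 20 Hill Ln, 24 Hill Ln, 23 Pine Rd, 42 Hill Ln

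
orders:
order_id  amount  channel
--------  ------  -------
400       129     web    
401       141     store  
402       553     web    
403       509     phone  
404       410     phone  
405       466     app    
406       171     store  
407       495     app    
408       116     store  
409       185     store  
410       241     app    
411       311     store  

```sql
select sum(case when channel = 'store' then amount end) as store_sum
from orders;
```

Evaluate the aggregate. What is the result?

924

order_id=400: ✗
order_id=401: ✓ → 141
order_id=402: ✗
order_id=403: ✗
order_id=404: ✗
order_id=405: ✗
order_id=406: ✓ → 171
order_id=407: ✗
order_id=408: ✓ → 116
order_id=409: ✓ → 185
order_id=410: ✗
order_id=411: ✓ → 311
store_sum = 141 + 171 + 116 + 185 + 311 = 924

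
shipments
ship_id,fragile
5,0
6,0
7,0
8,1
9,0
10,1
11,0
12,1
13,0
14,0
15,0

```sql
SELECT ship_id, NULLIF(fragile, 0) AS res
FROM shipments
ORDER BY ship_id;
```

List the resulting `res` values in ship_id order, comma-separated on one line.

NULL, NULL, NULL, 1, NULL, 1, NULL, 1, NULL, NULL, NULL

ship_id=5: fragile=0 vs 0: equal → NULL
ship_id=6: fragile=0 vs 0: equal → NULL
ship_id=7: fragile=0 vs 0: equal → NULL
ship_id=8: fragile=1 vs 0: differ → 1
ship_id=9: fragile=0 vs 0: equal → NULL
ship_id=10: fragile=1 vs 0: differ → 1
ship_id=11: fragile=0 vs 0: equal → NULL
ship_id=12: fragile=1 vs 0: differ → 1
ship_id=13: fragile=0 vs 0: equal → NULL
ship_id=14: fragile=0 vs 0: equal → NULL
ship_id=15: fragile=0 vs 0: equal → NULL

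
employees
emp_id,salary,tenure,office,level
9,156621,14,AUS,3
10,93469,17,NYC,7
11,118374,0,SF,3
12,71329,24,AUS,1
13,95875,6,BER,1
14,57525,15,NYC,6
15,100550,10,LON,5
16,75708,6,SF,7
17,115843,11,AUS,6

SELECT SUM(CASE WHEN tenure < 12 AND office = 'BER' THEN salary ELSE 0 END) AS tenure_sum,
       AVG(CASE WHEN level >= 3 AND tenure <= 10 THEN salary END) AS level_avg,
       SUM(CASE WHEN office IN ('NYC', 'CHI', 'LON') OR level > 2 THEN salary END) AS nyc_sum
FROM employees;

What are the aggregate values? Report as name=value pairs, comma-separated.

tenure_sum=95875, level_avg=98210.6666666667, nyc_sum=718090

[tenure_sum: tenure < 12 AND office = 'BER']
emp_id=9: ✗
emp_id=10: ✗
emp_id=11: ✗
emp_id=12: ✗
emp_id=13: ✓ → 95875
emp_id=14: ✗
emp_id=15: ✗
emp_id=16: ✗
emp_id=17: ✗
tenure_sum = 95875
—
[level_avg: level >= 3 AND tenure <= 10]
emp_id=9: ✗
emp_id=10: ✗
emp_id=11: ✓ → 118374
emp_id=12: ✗
emp_id=13: ✗
emp_id=14: ✗
emp_id=15: ✓ → 100550
emp_id=16: ✓ → 75708
emp_id=17: ✗
level_avg = (118374 + 100550 + 75708) / 3 = 98210.6666666667
—
[nyc_sum: office IN ('NYC', 'CHI', 'LON') OR level > 2]
emp_id=9: ✓ → 156621
emp_id=10: ✓ → 93469
emp_id=11: ✓ → 118374
emp_id=12: ✗
emp_id=13: ✗
emp_id=14: ✓ → 57525
emp_id=15: ✓ → 100550
emp_id=16: ✓ → 75708
emp_id=17: ✓ → 115843
nyc_sum = 156621 + 93469 + 118374 + 57525 + 100550 + 75708 + 115843 = 718090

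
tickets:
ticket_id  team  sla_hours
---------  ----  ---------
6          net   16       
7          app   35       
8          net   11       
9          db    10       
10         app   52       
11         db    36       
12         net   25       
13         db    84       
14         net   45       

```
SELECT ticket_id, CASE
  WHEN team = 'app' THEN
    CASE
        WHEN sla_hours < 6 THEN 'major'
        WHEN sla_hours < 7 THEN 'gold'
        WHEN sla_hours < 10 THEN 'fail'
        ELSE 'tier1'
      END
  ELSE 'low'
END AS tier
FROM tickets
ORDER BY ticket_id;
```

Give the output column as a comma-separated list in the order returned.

low, tier1, low, low, tier1, low, low, low, low

ticket_id=6: team='net' → outer ELSE → low
ticket_id=7: team='app' → inner[ELSE] → tier1
ticket_id=8: team='net' → outer ELSE → low
ticket_id=9: team='db' → outer ELSE → low
ticket_id=10: team='app' → inner[ELSE] → tier1
ticket_id=11: team='db' → outer ELSE → low
ticket_id=12: team='net' → outer ELSE → low
ticket_id=13: team='db' → outer ELSE → low
ticket_id=14: team='net' → outer ELSE → low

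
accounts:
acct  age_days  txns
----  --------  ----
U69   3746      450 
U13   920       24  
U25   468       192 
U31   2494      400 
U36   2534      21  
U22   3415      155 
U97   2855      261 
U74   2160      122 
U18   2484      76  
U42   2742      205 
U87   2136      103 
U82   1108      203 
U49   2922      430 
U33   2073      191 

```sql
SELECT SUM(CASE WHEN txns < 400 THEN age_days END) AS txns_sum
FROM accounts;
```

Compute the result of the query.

acct=U69: ✗
acct=U13: ✓ → 920
acct=U25: ✓ → 468
acct=U31: ✗
acct=U36: ✓ → 2534
acct=U22: ✓ → 3415
acct=U97: ✓ → 2855
acct=U74: ✓ → 2160
acct=U18: ✓ → 2484
acct=U42: ✓ → 2742
acct=U87: ✓ → 2136
acct=U82: ✓ → 1108
acct=U49: ✗
acct=U33: ✓ → 2073
txns_sum = 920 + 468 + 2534 + 3415 + 2855 + 2160 + 2484 + 2742 + 2136 + 1108 + 2073 = 22895

22895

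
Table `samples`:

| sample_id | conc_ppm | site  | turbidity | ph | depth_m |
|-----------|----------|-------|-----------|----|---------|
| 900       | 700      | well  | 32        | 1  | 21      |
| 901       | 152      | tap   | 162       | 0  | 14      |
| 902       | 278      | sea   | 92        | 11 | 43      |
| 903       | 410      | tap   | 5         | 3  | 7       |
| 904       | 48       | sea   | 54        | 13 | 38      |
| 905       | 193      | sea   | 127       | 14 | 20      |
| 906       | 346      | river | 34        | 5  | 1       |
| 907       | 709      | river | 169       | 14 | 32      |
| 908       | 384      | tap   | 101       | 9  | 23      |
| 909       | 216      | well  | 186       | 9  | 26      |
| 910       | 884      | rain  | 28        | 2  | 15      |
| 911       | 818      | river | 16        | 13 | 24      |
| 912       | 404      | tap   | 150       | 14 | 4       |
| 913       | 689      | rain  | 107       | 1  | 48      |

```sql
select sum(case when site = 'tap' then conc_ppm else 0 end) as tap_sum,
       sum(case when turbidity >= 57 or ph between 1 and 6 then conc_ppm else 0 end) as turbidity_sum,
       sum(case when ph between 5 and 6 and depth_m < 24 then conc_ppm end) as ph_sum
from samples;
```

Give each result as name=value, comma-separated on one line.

tap_sum=1350, turbidity_sum=5365, ph_sum=346

[tap_sum: site = 'tap']
sample_id=900: ✗
sample_id=901: ✓ → 152
sample_id=902: ✗
sample_id=903: ✓ → 410
sample_id=904: ✗
sample_id=905: ✗
sample_id=906: ✗
sample_id=907: ✗
sample_id=908: ✓ → 384
sample_id=909: ✗
sample_id=910: ✗
sample_id=911: ✗
sample_id=912: ✓ → 404
sample_id=913: ✗
tap_sum = 152 + 410 + 384 + 404 = 1350
—
[turbidity_sum: turbidity >= 57 or ph between 1 and 6]
sample_id=900: ✓ → 700
sample_id=901: ✓ → 152
sample_id=902: ✓ → 278
sample_id=903: ✓ → 410
sample_id=904: ✗
sample_id=905: ✓ → 193
sample_id=906: ✓ → 346
sample_id=907: ✓ → 709
sample_id=908: ✓ → 384
sample_id=909: ✓ → 216
sample_id=910: ✓ → 884
sample_id=911: ✗
sample_id=912: ✓ → 404
sample_id=913: ✓ → 689
turbidity_sum = 700 + 152 + 278 + 410 + 193 + 346 + 709 + 384 + 216 + 884 + 404 + 689 = 5365
—
[ph_sum: ph between 5 and 6 and depth_m < 24]
sample_id=900: ✗
sample_id=901: ✗
sample_id=902: ✗
sample_id=903: ✗
sample_id=904: ✗
sample_id=905: ✗
sample_id=906: ✓ → 346
sample_id=907: ✗
sample_id=908: ✗
sample_id=909: ✗
sample_id=910: ✗
sample_id=911: ✗
sample_id=912: ✗
sample_id=913: ✗
ph_sum = 346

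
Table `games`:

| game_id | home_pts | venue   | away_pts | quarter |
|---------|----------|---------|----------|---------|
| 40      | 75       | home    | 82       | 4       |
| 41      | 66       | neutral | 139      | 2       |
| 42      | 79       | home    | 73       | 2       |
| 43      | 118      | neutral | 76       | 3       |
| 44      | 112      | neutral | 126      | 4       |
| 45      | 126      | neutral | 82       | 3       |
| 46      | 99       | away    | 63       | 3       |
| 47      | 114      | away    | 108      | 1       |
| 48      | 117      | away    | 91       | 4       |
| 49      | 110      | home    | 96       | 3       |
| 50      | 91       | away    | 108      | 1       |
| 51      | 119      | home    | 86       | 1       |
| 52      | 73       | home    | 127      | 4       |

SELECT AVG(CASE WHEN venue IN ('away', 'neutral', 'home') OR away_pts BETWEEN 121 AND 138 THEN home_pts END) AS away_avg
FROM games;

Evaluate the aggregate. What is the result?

game_id=40: ✓ → 75
game_id=41: ✓ → 66
game_id=42: ✓ → 79
game_id=43: ✓ → 118
game_id=44: ✓ → 112
game_id=45: ✓ → 126
game_id=46: ✓ → 99
game_id=47: ✓ → 114
game_id=48: ✓ → 117
game_id=49: ✓ → 110
game_id=50: ✓ → 91
game_id=51: ✓ → 119
game_id=52: ✓ → 73
away_avg = (75 + 66 + 79 + 118 + 112 + 126 + 99 + 114 + 117 + 110 + 91 + 119 + 73) / 13 = 99.9230769231

99.9230769231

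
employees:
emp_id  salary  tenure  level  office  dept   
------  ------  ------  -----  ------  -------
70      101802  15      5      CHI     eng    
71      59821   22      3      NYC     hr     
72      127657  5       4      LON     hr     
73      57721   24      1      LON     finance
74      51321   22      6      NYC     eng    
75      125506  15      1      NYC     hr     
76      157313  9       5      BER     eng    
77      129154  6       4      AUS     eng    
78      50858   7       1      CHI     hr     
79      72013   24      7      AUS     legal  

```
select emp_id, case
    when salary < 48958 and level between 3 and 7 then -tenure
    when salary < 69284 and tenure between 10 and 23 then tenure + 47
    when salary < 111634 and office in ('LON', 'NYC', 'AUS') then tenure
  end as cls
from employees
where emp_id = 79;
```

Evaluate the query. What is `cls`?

24

emp_id = 79: salary=72013, tenure=24, level=7, office=AUS, dept=legal.
salary < 48958 and level between 3 and 7 → false
salary < 69284 and tenure between 10 and 23 → false
salary < 111634 and office in ('LON', 'NYC', 'AUS') → true → 24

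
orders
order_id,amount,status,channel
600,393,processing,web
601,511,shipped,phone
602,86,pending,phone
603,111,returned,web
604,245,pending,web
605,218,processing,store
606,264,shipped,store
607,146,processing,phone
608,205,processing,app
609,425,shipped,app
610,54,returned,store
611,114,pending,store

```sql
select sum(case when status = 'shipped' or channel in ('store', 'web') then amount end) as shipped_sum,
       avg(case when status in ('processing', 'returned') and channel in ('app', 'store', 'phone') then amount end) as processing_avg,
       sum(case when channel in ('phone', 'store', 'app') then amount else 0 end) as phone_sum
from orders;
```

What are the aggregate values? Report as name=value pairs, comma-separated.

shipped_sum=2335, processing_avg=155.75, phone_sum=2023

[shipped_sum: status = 'shipped' or channel in ('store', 'web')]
order_id=600: ✓ → 393
order_id=601: ✓ → 511
order_id=602: ✗
order_id=603: ✓ → 111
order_id=604: ✓ → 245
order_id=605: ✓ → 218
order_id=606: ✓ → 264
order_id=607: ✗
order_id=608: ✗
order_id=609: ✓ → 425
order_id=610: ✓ → 54
order_id=611: ✓ → 114
shipped_sum = 393 + 511 + 111 + 245 + 218 + 264 + 425 + 54 + 114 = 2335
—
[processing_avg: status in ('processing', 'returned') and channel in ('app', 'store', 'phone')]
order_id=600: ✗
order_id=601: ✗
order_id=602: ✗
order_id=603: ✗
order_id=604: ✗
order_id=605: ✓ → 218
order_id=606: ✗
order_id=607: ✓ → 146
order_id=608: ✓ → 205
order_id=609: ✗
order_id=610: ✓ → 54
order_id=611: ✗
processing_avg = (218 + 146 + 205 + 54) / 4 = 155.75
—
[phone_sum: channel in ('phone', 'store', 'app')]
order_id=600: ✗
order_id=601: ✓ → 511
order_id=602: ✓ → 86
order_id=603: ✗
order_id=604: ✗
order_id=605: ✓ → 218
order_id=606: ✓ → 264
order_id=607: ✓ → 146
order_id=608: ✓ → 205
order_id=609: ✓ → 425
order_id=610: ✓ → 54
order_id=611: ✓ → 114
phone_sum = 511 + 86 + 218 + 264 + 146 + 205 + 425 + 54 + 114 = 2023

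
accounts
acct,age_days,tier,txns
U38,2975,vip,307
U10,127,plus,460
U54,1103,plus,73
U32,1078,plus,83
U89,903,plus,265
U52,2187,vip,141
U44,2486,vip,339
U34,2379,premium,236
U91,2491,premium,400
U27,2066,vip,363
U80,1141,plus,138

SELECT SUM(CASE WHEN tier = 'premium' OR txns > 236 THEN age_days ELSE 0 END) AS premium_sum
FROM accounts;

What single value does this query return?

acct=U38: ✓ → 2975
acct=U10: ✓ → 127
acct=U54: ✗
acct=U32: ✗
acct=U89: ✓ → 903
acct=U52: ✗
acct=U44: ✓ → 2486
acct=U34: ✓ → 2379
acct=U91: ✓ → 2491
acct=U27: ✓ → 2066
acct=U80: ✗
premium_sum = 2975 + 127 + 903 + 2486 + 2379 + 2491 + 2066 = 13427

13427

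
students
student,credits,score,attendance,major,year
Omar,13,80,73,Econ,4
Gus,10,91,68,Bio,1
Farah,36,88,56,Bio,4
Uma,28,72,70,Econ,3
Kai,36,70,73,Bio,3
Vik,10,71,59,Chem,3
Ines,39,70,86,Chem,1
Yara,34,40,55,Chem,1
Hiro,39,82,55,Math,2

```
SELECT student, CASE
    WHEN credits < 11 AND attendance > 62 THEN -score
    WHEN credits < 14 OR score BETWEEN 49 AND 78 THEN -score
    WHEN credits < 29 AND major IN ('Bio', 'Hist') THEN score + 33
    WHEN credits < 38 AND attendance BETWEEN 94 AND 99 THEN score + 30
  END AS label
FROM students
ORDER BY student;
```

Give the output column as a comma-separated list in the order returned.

NULL, -91, NULL, -70, -70, -80, -72, -71, NULL

student=Farah: (no match → NULL) → NULL
student=Gus: credits < 11 AND attendance > 62 → -91
student=Hiro: (no match → NULL) → NULL
student=Ines: credits < 14 OR score BETWEEN 49 AND 78 → -70
student=Kai: credits < 14 OR score BETWEEN 49 AND 78 → -70
student=Omar: credits < 14 OR score BETWEEN 49 AND 78 → -80
student=Uma: credits < 14 OR score BETWEEN 49 AND 78 → -72
student=Vik: credits < 14 OR score BETWEEN 49 AND 78 → -71
student=Yara: (no match → NULL) → NULL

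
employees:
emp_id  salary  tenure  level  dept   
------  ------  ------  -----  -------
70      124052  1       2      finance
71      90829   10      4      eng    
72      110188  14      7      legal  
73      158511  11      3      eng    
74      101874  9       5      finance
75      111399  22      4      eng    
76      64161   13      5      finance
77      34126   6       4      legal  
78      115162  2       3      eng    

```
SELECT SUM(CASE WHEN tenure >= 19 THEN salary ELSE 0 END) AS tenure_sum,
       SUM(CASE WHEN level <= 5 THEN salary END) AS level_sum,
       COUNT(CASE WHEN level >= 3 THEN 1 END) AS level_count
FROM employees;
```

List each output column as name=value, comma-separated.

tenure_sum=111399, level_sum=800114, level_count=8

[tenure_sum: tenure >= 19]
emp_id=70: ✗
emp_id=71: ✗
emp_id=72: ✗
emp_id=73: ✗
emp_id=74: ✗
emp_id=75: ✓ → 111399
emp_id=76: ✗
emp_id=77: ✗
emp_id=78: ✗
tenure_sum = 111399
—
[level_sum: level <= 5]
emp_id=70: ✓ → 124052
emp_id=71: ✓ → 90829
emp_id=72: ✗
emp_id=73: ✓ → 158511
emp_id=74: ✓ → 101874
emp_id=75: ✓ → 111399
emp_id=76: ✓ → 64161
emp_id=77: ✓ → 34126
emp_id=78: ✓ → 115162
level_sum = 124052 + 90829 + 158511 + 101874 + 111399 + 64161 + 34126 + 115162 = 800114
—
[level_count: level >= 3]
emp_id=70: ✗
emp_id=71: ✓ → 1
emp_id=72: ✓ → 1
emp_id=73: ✓ → 1
emp_id=74: ✓ → 1
emp_id=75: ✓ → 1
emp_id=76: ✓ → 1
emp_id=77: ✓ → 1
emp_id=78: ✓ → 1
level_count = COUNT(1, 1, 1, 1, 1, 1, 1, 1) = 8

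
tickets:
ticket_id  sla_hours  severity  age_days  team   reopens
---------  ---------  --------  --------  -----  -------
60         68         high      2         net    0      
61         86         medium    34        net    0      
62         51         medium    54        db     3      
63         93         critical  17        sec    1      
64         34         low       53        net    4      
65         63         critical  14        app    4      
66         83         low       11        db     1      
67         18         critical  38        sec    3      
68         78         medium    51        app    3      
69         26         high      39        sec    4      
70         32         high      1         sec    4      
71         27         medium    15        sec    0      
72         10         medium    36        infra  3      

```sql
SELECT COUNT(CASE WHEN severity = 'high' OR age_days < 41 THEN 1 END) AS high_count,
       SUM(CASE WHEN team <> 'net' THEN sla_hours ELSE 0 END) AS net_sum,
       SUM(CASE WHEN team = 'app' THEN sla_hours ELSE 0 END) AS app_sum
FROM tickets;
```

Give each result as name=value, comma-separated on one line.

high_count=10, net_sum=481, app_sum=141

[high_count: severity = 'high' OR age_days < 41]
ticket_id=60: ✓ → 1
ticket_id=61: ✓ → 1
ticket_id=62: ✗
ticket_id=63: ✓ → 1
ticket_id=64: ✗
ticket_id=65: ✓ → 1
ticket_id=66: ✓ → 1
ticket_id=67: ✓ → 1
ticket_id=68: ✗
ticket_id=69: ✓ → 1
ticket_id=70: ✓ → 1
ticket_id=71: ✓ → 1
ticket_id=72: ✓ → 1
high_count = COUNT(1, 1, 1, 1, 1, 1, 1, 1, 1, 1) = 10
—
[net_sum: team <> 'net']
ticket_id=60: ✗
ticket_id=61: ✗
ticket_id=62: ✓ → 51
ticket_id=63: ✓ → 93
ticket_id=64: ✗
ticket_id=65: ✓ → 63
ticket_id=66: ✓ → 83
ticket_id=67: ✓ → 18
ticket_id=68: ✓ → 78
ticket_id=69: ✓ → 26
ticket_id=70: ✓ → 32
ticket_id=71: ✓ → 27
ticket_id=72: ✓ → 10
net_sum = 51 + 93 + 63 + 83 + 18 + 78 + 26 + 32 + 27 + 10 = 481
—
[app_sum: team = 'app']
ticket_id=60: ✗
ticket_id=61: ✗
ticket_id=62: ✗
ticket_id=63: ✗
ticket_id=64: ✗
ticket_id=65: ✓ → 63
ticket_id=66: ✗
ticket_id=67: ✗
ticket_id=68: ✓ → 78
ticket_id=69: ✗
ticket_id=70: ✗
ticket_id=71: ✗
ticket_id=72: ✗
app_sum = 63 + 78 = 141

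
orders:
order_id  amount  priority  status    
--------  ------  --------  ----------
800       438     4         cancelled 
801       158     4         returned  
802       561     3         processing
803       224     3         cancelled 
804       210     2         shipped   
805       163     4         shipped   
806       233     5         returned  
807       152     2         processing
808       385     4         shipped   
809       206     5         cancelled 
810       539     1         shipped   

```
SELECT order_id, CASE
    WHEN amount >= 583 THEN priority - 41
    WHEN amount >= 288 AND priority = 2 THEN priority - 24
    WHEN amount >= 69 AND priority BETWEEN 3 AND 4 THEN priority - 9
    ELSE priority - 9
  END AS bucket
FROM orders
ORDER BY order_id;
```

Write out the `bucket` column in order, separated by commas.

-5, -5, -6, -6, -7, -5, -4, -7, -5, -4, -8

order_id=800: amount >= 69 AND priority BETWEEN 3 AND 4 → -5
order_id=801: amount >= 69 AND priority BETWEEN 3 AND 4 → -5
order_id=802: amount >= 69 AND priority BETWEEN 3 AND 4 → -6
order_id=803: amount >= 69 AND priority BETWEEN 3 AND 4 → -6
order_id=804: ELSE → -7
order_id=805: amount >= 69 AND priority BETWEEN 3 AND 4 → -5
order_id=806: ELSE → -4
order_id=807: ELSE → -7
order_id=808: amount >= 69 AND priority BETWEEN 3 AND 4 → -5
order_id=809: ELSE → -4
order_id=810: ELSE → -8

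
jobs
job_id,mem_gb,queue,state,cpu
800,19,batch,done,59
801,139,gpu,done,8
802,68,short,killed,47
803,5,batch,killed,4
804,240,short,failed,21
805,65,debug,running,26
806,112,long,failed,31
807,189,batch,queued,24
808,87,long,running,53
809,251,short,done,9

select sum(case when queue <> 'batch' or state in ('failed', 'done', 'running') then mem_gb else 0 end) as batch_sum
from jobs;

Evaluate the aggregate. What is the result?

981

job_id=800: ✓ → 19
job_id=801: ✓ → 139
job_id=802: ✓ → 68
job_id=803: ✗
job_id=804: ✓ → 240
job_id=805: ✓ → 65
job_id=806: ✓ → 112
job_id=807: ✗
job_id=808: ✓ → 87
job_id=809: ✓ → 251
batch_sum = 19 + 139 + 68 + 240 + 65 + 112 + 87 + 251 = 981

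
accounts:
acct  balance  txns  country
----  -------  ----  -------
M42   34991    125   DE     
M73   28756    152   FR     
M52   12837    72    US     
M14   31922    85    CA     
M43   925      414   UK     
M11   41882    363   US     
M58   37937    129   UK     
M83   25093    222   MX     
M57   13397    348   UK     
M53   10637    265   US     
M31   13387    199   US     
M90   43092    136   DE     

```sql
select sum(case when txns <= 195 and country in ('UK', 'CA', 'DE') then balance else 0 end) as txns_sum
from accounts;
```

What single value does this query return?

acct=M42: ✓ → 34991
acct=M73: ✗
acct=M52: ✗
acct=M14: ✓ → 31922
acct=M43: ✗
acct=M11: ✗
acct=M58: ✓ → 37937
acct=M83: ✗
acct=M57: ✗
acct=M53: ✗
acct=M31: ✗
acct=M90: ✓ → 43092
txns_sum = 34991 + 31922 + 37937 + 43092 = 147942

147942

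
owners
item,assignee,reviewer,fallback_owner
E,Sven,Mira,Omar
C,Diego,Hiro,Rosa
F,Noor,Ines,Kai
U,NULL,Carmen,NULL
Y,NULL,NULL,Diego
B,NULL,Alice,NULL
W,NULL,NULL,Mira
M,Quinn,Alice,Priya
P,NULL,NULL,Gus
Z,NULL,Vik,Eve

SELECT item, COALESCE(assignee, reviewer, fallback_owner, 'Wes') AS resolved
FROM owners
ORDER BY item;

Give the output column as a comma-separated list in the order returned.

item=B: assignee=NULL, reviewer=Alice → Alice
item=C: assignee=Diego → Diego
item=E: assignee=Sven → Sven
item=F: assignee=Noor → Noor
item=M: assignee=Quinn → Quinn
item=P: assignee=NULL, reviewer=NULL, fallback_owner=Gus → Gus
item=U: assignee=NULL, reviewer=Carmen → Carmen
item=W: assignee=NULL, reviewer=NULL, fallback_owner=Mira → Mira
item=Y: assignee=NULL, reviewer=NULL, fallback_owner=Diego → Diego
item=Z: assignee=NULL, reviewer=Vik → Vik

Alice, Diego, Sven, Noor, Quinn, Gus, Carmen, Mira, Diego, Vik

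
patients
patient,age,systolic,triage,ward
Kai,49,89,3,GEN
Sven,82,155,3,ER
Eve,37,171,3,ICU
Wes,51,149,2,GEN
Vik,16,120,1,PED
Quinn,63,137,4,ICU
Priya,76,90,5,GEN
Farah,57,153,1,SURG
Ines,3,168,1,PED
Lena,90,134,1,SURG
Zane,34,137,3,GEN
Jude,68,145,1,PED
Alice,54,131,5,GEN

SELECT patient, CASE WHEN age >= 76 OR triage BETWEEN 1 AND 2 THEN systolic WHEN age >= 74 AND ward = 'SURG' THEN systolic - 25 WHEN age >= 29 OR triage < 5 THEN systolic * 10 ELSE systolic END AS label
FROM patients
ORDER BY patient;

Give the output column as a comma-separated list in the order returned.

patient=Alice: age >= 29 OR triage < 5 → 1310
patient=Eve: age >= 29 OR triage < 5 → 1710
patient=Farah: age >= 76 OR triage BETWEEN 1 AND 2 → 153
patient=Ines: age >= 76 OR triage BETWEEN 1 AND 2 → 168
patient=Jude: age >= 76 OR triage BETWEEN 1 AND 2 → 145
patient=Kai: age >= 29 OR triage < 5 → 890
patient=Lena: age >= 76 OR triage BETWEEN 1 AND 2 → 134
patient=Priya: age >= 76 OR triage BETWEEN 1 AND 2 → 90
patient=Quinn: age >= 29 OR triage < 5 → 1370
patient=Sven: age >= 76 OR triage BETWEEN 1 AND 2 → 155
patient=Vik: age >= 76 OR triage BETWEEN 1 AND 2 → 120
patient=Wes: age >= 76 OR triage BETWEEN 1 AND 2 → 149
patient=Zane: age >= 29 OR triage < 5 → 1370

1310, 1710, 153, 168, 145, 890, 134, 90, 1370, 155, 120, 149, 1370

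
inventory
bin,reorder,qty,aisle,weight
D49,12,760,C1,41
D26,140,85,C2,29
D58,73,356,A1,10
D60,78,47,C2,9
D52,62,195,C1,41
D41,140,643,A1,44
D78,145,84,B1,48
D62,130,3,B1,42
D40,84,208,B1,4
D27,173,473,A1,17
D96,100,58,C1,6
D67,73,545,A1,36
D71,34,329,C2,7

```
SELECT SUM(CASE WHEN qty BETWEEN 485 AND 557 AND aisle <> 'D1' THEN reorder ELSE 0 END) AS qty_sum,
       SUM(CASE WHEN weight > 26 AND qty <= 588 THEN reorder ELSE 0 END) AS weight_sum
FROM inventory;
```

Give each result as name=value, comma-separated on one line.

qty_sum=73, weight_sum=550

[qty_sum: qty BETWEEN 485 AND 557 AND aisle <> 'D1']
bin=D49: ✗
bin=D26: ✗
bin=D58: ✗
bin=D60: ✗
bin=D52: ✗
bin=D41: ✗
bin=D78: ✗
bin=D62: ✗
bin=D40: ✗
bin=D27: ✗
bin=D96: ✗
bin=D67: ✓ → 73
bin=D71: ✗
qty_sum = 73
—
[weight_sum: weight > 26 AND qty <= 588]
bin=D49: ✗
bin=D26: ✓ → 140
bin=D58: ✗
bin=D60: ✗
bin=D52: ✓ → 62
bin=D41: ✗
bin=D78: ✓ → 145
bin=D62: ✓ → 130
bin=D40: ✗
bin=D27: ✗
bin=D96: ✗
bin=D67: ✓ → 73
bin=D71: ✗
weight_sum = 140 + 62 + 145 + 130 + 73 = 550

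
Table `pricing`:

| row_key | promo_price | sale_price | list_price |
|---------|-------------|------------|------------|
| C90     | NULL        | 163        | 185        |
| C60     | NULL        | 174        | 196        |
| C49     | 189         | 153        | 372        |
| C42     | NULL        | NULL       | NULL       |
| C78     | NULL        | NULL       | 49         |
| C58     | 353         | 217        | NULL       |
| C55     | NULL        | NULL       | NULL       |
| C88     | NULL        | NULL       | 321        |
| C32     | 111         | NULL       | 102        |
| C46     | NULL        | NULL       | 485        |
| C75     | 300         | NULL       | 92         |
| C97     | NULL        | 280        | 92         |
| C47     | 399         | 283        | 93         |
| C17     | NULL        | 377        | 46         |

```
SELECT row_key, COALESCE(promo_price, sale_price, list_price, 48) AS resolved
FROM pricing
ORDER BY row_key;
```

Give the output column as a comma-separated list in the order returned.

row_key=C17: promo_price=NULL, sale_price=377 → 377
row_key=C32: promo_price=111 → 111
row_key=C42: promo_price=NULL, sale_price=NULL, list_price=NULL, → literal 48 → 48
row_key=C46: promo_price=NULL, sale_price=NULL, list_price=485 → 485
row_key=C47: promo_price=399 → 399
row_key=C49: promo_price=189 → 189
row_key=C55: promo_price=NULL, sale_price=NULL, list_price=NULL, → literal 48 → 48
row_key=C58: promo_price=353 → 353
row_key=C60: promo_price=NULL, sale_price=174 → 174
row_key=C75: promo_price=300 → 300
row_key=C78: promo_price=NULL, sale_price=NULL, list_price=49 → 49
row_key=C88: promo_price=NULL, sale_price=NULL, list_price=321 → 321
row_key=C90: promo_price=NULL, sale_price=163 → 163
row_key=C97: promo_price=NULL, sale_price=280 → 280

377, 111, 48, 485, 399, 189, 48, 353, 174, 300, 49, 321, 163, 280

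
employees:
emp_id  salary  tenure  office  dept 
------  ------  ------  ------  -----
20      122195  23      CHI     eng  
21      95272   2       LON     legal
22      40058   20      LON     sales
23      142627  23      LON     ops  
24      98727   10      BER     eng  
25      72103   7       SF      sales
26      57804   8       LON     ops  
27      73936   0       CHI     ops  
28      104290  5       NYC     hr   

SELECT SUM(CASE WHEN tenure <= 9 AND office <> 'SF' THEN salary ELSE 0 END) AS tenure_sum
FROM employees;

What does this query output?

331302

emp_id=20: ✗
emp_id=21: ✓ → 95272
emp_id=22: ✗
emp_id=23: ✗
emp_id=24: ✗
emp_id=25: ✗
emp_id=26: ✓ → 57804
emp_id=27: ✓ → 73936
emp_id=28: ✓ → 104290
tenure_sum = 95272 + 57804 + 73936 + 104290 = 331302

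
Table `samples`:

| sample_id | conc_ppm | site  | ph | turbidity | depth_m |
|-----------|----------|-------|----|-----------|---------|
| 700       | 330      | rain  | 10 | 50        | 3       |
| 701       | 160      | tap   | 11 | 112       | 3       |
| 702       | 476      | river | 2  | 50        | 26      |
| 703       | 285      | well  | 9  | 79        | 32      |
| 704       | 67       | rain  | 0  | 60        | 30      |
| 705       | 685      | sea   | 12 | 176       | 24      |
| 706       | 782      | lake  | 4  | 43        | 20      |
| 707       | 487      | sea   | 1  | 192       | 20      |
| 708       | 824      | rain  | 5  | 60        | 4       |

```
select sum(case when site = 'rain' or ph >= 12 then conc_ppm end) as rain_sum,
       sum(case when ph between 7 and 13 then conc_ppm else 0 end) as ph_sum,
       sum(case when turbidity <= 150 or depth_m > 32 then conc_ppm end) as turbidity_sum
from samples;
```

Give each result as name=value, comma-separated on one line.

rain_sum=1906, ph_sum=1460, turbidity_sum=2924

[rain_sum: site = 'rain' or ph >= 12]
sample_id=700: ✓ → 330
sample_id=701: ✗
sample_id=702: ✗
sample_id=703: ✗
sample_id=704: ✓ → 67
sample_id=705: ✓ → 685
sample_id=706: ✗
sample_id=707: ✗
sample_id=708: ✓ → 824
rain_sum = 330 + 67 + 685 + 824 = 1906
—
[ph_sum: ph between 7 and 13]
sample_id=700: ✓ → 330
sample_id=701: ✓ → 160
sample_id=702: ✗
sample_id=703: ✓ → 285
sample_id=704: ✗
sample_id=705: ✓ → 685
sample_id=706: ✗
sample_id=707: ✗
sample_id=708: ✗
ph_sum = 330 + 160 + 285 + 685 = 1460
—
[turbidity_sum: turbidity <= 150 or depth_m > 32]
sample_id=700: ✓ → 330
sample_id=701: ✓ → 160
sample_id=702: ✓ → 476
sample_id=703: ✓ → 285
sample_id=704: ✓ → 67
sample_id=705: ✗
sample_id=706: ✓ → 782
sample_id=707: ✗
sample_id=708: ✓ → 824
turbidity_sum = 330 + 160 + 476 + 285 + 67 + 782 + 824 = 2924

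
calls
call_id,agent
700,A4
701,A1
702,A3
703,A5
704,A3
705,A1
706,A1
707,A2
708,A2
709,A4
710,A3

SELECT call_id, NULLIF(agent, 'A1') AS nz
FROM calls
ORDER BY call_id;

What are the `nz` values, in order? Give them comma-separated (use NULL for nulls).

call_id=700: agent=A4 vs A1: differ → A4
call_id=701: agent=A1 vs A1: equal → NULL
call_id=702: agent=A3 vs A1: differ → A3
call_id=703: agent=A5 vs A1: differ → A5
call_id=704: agent=A3 vs A1: differ → A3
call_id=705: agent=A1 vs A1: equal → NULL
call_id=706: agent=A1 vs A1: equal → NULL
call_id=707: agent=A2 vs A1: differ → A2
call_id=708: agent=A2 vs A1: differ → A2
call_id=709: agent=A4 vs A1: differ → A4
call_id=710: agent=A3 vs A1: differ → A3

A4, NULL, A3, A5, A3, NULL, NULL, A2, A2, A4, A3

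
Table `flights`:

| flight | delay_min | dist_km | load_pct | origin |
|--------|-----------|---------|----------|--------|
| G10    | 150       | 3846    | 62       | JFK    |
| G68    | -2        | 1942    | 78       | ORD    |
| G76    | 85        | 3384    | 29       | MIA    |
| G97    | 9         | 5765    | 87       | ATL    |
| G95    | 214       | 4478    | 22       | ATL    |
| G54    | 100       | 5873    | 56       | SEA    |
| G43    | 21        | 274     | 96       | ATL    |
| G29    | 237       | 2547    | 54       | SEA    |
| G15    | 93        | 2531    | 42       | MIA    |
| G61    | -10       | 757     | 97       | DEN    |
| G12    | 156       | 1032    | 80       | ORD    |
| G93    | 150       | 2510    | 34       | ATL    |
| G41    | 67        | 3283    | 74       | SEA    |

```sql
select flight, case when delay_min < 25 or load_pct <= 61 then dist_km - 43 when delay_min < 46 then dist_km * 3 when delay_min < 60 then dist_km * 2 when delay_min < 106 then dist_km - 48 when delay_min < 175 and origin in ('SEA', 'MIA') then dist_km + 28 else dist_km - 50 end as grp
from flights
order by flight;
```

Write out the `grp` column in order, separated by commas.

3796, 982, 2488, 2504, 3235, 231, 5830, 714, 1899, 3341, 2467, 4435, 5722

flight=G10: ELSE → 3796
flight=G12: ELSE → 982
flight=G15: delay_min < 25 or load_pct <= 61 → 2488
flight=G29: delay_min < 25 or load_pct <= 61 → 2504
flight=G41: delay_min < 106 → 3235
flight=G43: delay_min < 25 or load_pct <= 61 → 231
flight=G54: delay_min < 25 or load_pct <= 61 → 5830
flight=G61: delay_min < 25 or load_pct <= 61 → 714
flight=G68: delay_min < 25 or load_pct <= 61 → 1899
flight=G76: delay_min < 25 or load_pct <= 61 → 3341
flight=G93: delay_min < 25 or load_pct <= 61 → 2467
flight=G95: delay_min < 25 or load_pct <= 61 → 4435
flight=G97: delay_min < 25 or load_pct <= 61 → 5722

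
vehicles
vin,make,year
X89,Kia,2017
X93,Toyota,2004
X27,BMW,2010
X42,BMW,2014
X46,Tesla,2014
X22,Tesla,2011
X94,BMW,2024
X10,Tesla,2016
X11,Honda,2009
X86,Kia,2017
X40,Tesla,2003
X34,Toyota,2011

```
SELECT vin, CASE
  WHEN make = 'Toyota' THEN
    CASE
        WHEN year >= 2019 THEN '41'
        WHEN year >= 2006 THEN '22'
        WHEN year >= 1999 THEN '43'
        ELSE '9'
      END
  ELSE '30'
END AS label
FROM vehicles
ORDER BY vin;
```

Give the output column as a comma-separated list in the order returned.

30, 30, 30, 30, 22, 30, 30, 30, 30, 30, 43, 30

vin=X10: make='Tesla' → outer ELSE → 30
vin=X11: make='Honda' → outer ELSE → 30
vin=X22: make='Tesla' → outer ELSE → 30
vin=X27: make='BMW' → outer ELSE → 30
vin=X34: make='Toyota' → inner[year >= 2006] → 22
vin=X40: make='Tesla' → outer ELSE → 30
vin=X42: make='BMW' → outer ELSE → 30
vin=X46: make='Tesla' → outer ELSE → 30
vin=X86: make='Kia' → outer ELSE → 30
vin=X89: make='Kia' → outer ELSE → 30
vin=X93: make='Toyota' → inner[year >= 1999] → 43
vin=X94: make='BMW' → outer ELSE → 30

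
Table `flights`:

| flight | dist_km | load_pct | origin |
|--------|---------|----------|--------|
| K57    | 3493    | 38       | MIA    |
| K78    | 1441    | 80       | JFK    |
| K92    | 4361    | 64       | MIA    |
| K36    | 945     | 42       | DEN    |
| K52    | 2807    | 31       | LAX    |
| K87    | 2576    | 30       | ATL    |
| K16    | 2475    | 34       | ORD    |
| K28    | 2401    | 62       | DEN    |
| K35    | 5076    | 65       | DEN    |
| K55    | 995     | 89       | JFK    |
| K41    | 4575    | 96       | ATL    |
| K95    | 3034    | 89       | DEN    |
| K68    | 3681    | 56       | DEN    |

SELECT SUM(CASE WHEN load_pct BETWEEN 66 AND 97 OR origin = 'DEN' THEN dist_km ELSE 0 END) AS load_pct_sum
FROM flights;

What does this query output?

flight=K57: ✗
flight=K78: ✓ → 1441
flight=K92: ✗
flight=K36: ✓ → 945
flight=K52: ✗
flight=K87: ✗
flight=K16: ✗
flight=K28: ✓ → 2401
flight=K35: ✓ → 5076
flight=K55: ✓ → 995
flight=K41: ✓ → 4575
flight=K95: ✓ → 3034
flight=K68: ✓ → 3681
load_pct_sum = 1441 + 945 + 2401 + 5076 + 995 + 4575 + 3034 + 3681 = 22148

22148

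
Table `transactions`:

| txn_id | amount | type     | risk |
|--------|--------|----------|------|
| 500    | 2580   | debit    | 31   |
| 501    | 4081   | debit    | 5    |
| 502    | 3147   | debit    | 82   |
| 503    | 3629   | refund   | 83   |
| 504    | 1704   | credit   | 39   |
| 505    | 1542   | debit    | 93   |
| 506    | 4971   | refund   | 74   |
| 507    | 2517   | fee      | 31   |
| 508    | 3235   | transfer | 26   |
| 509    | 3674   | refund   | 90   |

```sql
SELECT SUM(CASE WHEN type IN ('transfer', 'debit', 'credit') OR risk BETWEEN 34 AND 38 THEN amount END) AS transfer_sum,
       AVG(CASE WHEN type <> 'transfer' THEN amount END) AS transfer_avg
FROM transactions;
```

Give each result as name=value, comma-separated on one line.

transfer_sum=16289, transfer_avg=3093.8888888889

[transfer_sum: type IN ('transfer', 'debit', 'credit') OR risk BETWEEN 34 AND 38]
txn_id=500: ✓ → 2580
txn_id=501: ✓ → 4081
txn_id=502: ✓ → 3147
txn_id=503: ✗
txn_id=504: ✓ → 1704
txn_id=505: ✓ → 1542
txn_id=506: ✗
txn_id=507: ✗
txn_id=508: ✓ → 3235
txn_id=509: ✗
transfer_sum = 2580 + 4081 + 3147 + 1704 + 1542 + 3235 = 16289
—
[transfer_avg: type <> 'transfer']
txn_id=500: ✓ → 2580
txn_id=501: ✓ → 4081
txn_id=502: ✓ → 3147
txn_id=503: ✓ → 3629
txn_id=504: ✓ → 1704
txn_id=505: ✓ → 1542
txn_id=506: ✓ → 4971
txn_id=507: ✓ → 2517
txn_id=508: ✗
txn_id=509: ✓ → 3674
transfer_avg = (2580 + 4081 + 3147 + 3629 + 1704 + 1542 + 4971 + 2517 + 3674) / 9 = 3093.8888888889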